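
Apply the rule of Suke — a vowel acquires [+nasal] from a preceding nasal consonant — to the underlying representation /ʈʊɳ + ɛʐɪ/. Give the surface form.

The vowel /ɛ/ is adjacent to the preceding nasal /ɳ/, so it acquires [+nasal] and surfaces as [ɛ̃].

[ʈʊɳɛ̃ʐɪ]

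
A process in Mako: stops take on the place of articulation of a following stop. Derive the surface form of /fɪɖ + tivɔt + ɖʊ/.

[fɪdtivɔʈɖʊ]

/ɖ/ is a voiced retroflex stop. The following trigger /t/ is alveolar, so /ɖ/ must become alveolar as well.
Changing only its place to alveolar gives [d] — the voiced alveolar stop.
At the second juncture, /t/ likewise becomes [ʈ] adjacent to /ɖ/.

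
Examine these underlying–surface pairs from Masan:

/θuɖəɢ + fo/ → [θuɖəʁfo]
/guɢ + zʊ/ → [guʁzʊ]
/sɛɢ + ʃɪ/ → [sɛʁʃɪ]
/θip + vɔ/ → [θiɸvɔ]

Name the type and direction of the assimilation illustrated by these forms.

Underlying /ɢ/ is realised as [ʁ] next to /f/; /f/ itself does not change.
The change stop → fricative matches the manner of the following /f/, identifying this as manner assimilation.
Place and voice are unchanged, so the assimilation is partial, not total.
The same holds elsewhere in the data: /ɢ/ → [ʁ] before /z/ (stop → fricative, matching a fricative); /ɢ/ → [ʁ] before /ʃ/ (stop → fricative, matching a fricative); /p/ → [ɸ] before /v/ (stop → fricative, matching a fricative) — only manner changes, and always toward the following segment.
Since the segment that changes precedes the conditioning segment, the assimilation is regressive.

regressive manner assimilation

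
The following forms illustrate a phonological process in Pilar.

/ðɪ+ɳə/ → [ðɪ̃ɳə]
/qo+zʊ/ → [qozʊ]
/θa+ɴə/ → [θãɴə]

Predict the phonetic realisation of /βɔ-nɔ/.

[βɔ̃nɔ]

The data show regressive nasality assimilation (vowel nasalisation): /ɪ/ → [ɪ̃] before /ɳ/; /a/ → [ã] before /ɴ/ — a vowel is nasalised by an immediately following nasal consonant.
No change occurs in [qozʊ] because the vowel at the boundary is adjacent to an oral consonant, not a nasal (/o/ next to /z/).
/ɔ/ sits next to the nasal /n/ and is therefore nasalised to [ɔ̃].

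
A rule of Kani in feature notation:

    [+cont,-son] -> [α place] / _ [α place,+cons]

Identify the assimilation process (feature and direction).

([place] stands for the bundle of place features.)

regressive place assimilation

The shared variable α links the value of the place features (abbreviated [place]) on the target to the same value on the neighbouring segment, so place is the feature that assimilates.
Since the environment is written after the underscore, the trigger follows the target; the direction is regressive.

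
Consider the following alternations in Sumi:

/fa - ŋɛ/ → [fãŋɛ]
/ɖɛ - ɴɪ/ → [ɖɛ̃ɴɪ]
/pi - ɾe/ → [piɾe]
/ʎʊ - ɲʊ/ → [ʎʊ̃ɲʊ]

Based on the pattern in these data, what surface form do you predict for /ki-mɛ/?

The data show regressive nasality assimilation (vowel nasalisation): /a/ → [ã] before /ŋ/; /ɛ/ → [ɛ̃] before /ɴ/; /ʊ/ → [ʊ̃] before /ɲ/ — a vowel is nasalised by an immediately following nasal consonant.
No change occurs in [piɾe] because the vowel at the boundary is adjacent to an oral consonant, not a nasal (/i/ next to /ɾ/).
/i/ sits next to the nasal /m/ and is therefore nasalised to [ĩ].

[kĩmɛ]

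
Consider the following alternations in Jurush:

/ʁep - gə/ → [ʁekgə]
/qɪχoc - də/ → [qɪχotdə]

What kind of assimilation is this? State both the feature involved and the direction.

regressive place assimilation

Underlying /p/ is realised as [k] next to /g/; /g/ itself does not change.
/p/ is bilabial while /g/ is velar; the output [k] is velar, matching the trigger — so the feature that spreads is place.
Manner and voice are unchanged, so the assimilation is partial, not total.
The other alternating form patterns the same way: /c/ → [t] before /d/ (palatal → alveolar, matching alveolar) — only place changes, and always toward the following segment.
The trigger is the following segment, so the direction is regressive (anticipatory).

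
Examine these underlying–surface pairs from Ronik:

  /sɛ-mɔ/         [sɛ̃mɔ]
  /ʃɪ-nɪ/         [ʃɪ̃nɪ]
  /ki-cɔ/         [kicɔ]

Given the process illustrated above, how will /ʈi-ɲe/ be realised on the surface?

The data show regressive nasality assimilation (vowel nasalisation): /ɛ/ → [ɛ̃] before /m/; /ɪ/ → [ɪ̃] before /n/ — a vowel is nasalised by an immediately following nasal consonant.
No change occurs in [kicɔ] because the vowel at the boundary is adjacent to an oral consonant, not a nasal (/i/ next to /c/).
The vowel /i/ is adjacent to the following nasal /ɲ/, so it acquires [+nasal] and surfaces as [ĩ].

[ʈĩɲe]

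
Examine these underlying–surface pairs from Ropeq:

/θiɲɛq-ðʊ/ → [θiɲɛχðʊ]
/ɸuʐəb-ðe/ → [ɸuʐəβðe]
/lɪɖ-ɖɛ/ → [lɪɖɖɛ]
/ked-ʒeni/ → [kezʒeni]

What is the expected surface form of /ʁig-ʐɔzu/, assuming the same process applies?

The data show regressive manner assimilation: /q/ → [χ] before /ð/; /b/ → [β] before /ð/; /d/ → [z] before /ʒ/. In each pair only manner changes, matching the following consonant, while place and voice stay constant.
No alternation appears in [lɪɖɖɛ]: there the adjacent consonants already agree in manner (/ɖ/ and /ɖ/ are both stops), so this form is consistent with the same rule.
The rule targets /g/ (voiced velar stop), which sits before the trigger /ʐ/ (fricative).
A voiced velar fricative is [ɣ], so the surface segment is [ɣ].

[ʁiɣʐɔzu]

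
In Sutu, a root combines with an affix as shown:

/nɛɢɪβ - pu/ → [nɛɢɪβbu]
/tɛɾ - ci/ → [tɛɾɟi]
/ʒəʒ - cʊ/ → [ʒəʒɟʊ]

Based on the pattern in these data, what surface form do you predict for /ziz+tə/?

The data show progressive voicing assimilation: /p/ → [b] after /β/; /c/ → [ɟ] after /ɾ/; /c/ → [ɟ] after /ʒ/. In each pair only voicing changes, matching the preceding consonant, while place and manner stay constant.
/t/ is a voiceless alveolar stop. The preceding trigger /z/ is voiced, so /t/ must become voiced as well.
Changing only its voicing to voiced gives [d] — the voiced alveolar stop.

[zizdə]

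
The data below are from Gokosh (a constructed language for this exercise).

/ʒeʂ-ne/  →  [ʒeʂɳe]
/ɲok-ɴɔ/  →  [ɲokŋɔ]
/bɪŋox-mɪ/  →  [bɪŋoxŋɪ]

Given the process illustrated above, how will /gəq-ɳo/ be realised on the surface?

[gəqɴo]

The data show progressive place assimilation: /n/ → [ɳ] after /ʂ/; /ɴ/ → [ŋ] after /k/; /m/ → [ŋ] after /x/. In each pair only place changes, matching the preceding consonant, while manner and voice stay constant.
The rule targets /ɳ/ (voiced retroflex nasal), which sits after the trigger /q/ (uvular).
The voiced uvular nasal is [ɴ], so /ɳ/ → [ɴ].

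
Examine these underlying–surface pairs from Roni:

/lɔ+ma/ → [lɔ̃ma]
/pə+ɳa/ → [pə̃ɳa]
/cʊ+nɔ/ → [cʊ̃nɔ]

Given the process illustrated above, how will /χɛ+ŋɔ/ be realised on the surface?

[χɛ̃ŋɔ]

The data show regressive nasality assimilation (vowel nasalisation): /ɔ/ → [ɔ̃] before /m/; /ə/ → [ə̃] before /ɳ/; /ʊ/ → [ʊ̃] before /n/ — a vowel is nasalised by an immediately following nasal consonant.
/ɛ/ sits next to the nasal /ŋ/ and is therefore nasalised to [ɛ̃].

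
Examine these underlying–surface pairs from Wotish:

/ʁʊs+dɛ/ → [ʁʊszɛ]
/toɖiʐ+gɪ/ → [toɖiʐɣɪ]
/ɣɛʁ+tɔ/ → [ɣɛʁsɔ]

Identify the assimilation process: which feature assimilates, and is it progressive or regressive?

progressive manner assimilation

Underlying /d/ is realised as [z] next to /s/; /s/ itself does not change.
The change stop → fricative matches the manner of the preceding /s/, identifying this as manner assimilation.
Place and voice are unchanged, so the assimilation is partial, not total.
The same holds elsewhere in the data: /g/ → [ɣ] after /ʐ/ (stop → fricative, matching a fricative); /t/ → [s] after /ʁ/ (stop → fricative, matching a fricative) — only manner changes, and always toward the preceding segment.
Since the segment that changes follows the conditioning segment, the assimilation is progressive.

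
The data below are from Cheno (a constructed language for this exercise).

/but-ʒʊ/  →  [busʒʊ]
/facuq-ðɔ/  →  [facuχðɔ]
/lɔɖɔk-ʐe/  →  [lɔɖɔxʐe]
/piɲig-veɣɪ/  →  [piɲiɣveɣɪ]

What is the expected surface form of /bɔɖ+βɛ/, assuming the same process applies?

[bɔʐβɛ]

The data show regressive manner assimilation: /t/ → [s] before /ʒ/; /q/ → [χ] before /ð/; /k/ → [x] before /ʐ/; /g/ → [ɣ] before /v/. In each pair only manner changes, matching the following consonant, while place and voice stay constant.
/ɖ/ is a voiced retroflex stop. The following trigger /β/ is a fricative, so /ɖ/ must become a fricative as well.
Changing only its manner to fricative gives [ʐ] — the voiced retroflex fricative.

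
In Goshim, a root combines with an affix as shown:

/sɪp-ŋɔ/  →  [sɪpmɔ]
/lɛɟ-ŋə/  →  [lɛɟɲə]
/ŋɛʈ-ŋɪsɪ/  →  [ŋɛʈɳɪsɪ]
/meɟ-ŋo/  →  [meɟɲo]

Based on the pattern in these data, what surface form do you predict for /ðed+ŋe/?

The data show progressive place assimilation: /ŋ/ → [m] after /p/; /ŋ/ → [ɲ] after /ɟ/; /ŋ/ → [ɳ] after /ʈ/. In each pair only place changes, matching the preceding consonant, while manner and voice stay constant.
/ŋ/ is a voiced velar nasal. The preceding trigger /d/ is alveolar, so /ŋ/ must become alveolar as well.
The voiced alveolar nasal is [n], so /ŋ/ → [n].

[ðedne]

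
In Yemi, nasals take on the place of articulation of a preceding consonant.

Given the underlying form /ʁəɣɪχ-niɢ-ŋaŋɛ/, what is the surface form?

[ʁəɣɪχɴiɢɴaŋɛ]

/n/ is a voiced alveolar nasal. The preceding trigger /χ/ is uvular, so /n/ must become uvular as well.
The voiced uvular nasal is [ɴ], so /n/ → [ɴ].
The same rule applies at the second boundary: /ŋ/ → [ɴ] next to /ɢ/.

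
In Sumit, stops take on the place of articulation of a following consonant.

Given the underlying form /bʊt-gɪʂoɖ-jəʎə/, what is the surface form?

[bʊkgɪʂoɟjəʎə]

/t/ is a voiceless alveolar stop. The following trigger /g/ is velar, so /t/ must become velar as well.
A voiceless velar stop is [k], so the surface segment is [k].
At the second juncture, /ɖ/ likewise becomes [ɟ] adjacent to /j/.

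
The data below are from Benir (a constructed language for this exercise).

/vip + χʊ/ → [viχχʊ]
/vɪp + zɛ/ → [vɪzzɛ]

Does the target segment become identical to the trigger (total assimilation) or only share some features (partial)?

total assimilation

Underlying /p/ is realised as [χ] next to /χ/; /χ/ itself does not change.
The output [χ] is identical to the trigger /χ/ — every feature (place, manner, voicing) has been copied — so this is total assimilation.
The other form behaves the same way: /p/ → [z] before /z/ — in each case the output is a copy of the following consonant.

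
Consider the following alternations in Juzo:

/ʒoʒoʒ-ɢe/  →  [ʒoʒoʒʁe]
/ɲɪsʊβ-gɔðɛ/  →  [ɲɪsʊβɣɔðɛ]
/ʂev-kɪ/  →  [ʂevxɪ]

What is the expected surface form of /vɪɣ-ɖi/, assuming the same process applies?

The data show progressive manner assimilation: /ɢ/ → [ʁ] after /ʒ/; /g/ → [ɣ] after /β/; /k/ → [x] after /v/. In each pair only manner changes, matching the preceding consonant, while place and voice stay constant.
/ɖ/ is a voiced retroflex stop. The preceding trigger /ɣ/ is a fricative, so /ɖ/ must become a fricative as well.
The voiced retroflex fricative is [ʐ], so /ɖ/ → [ʐ].

[vɪɣʐi]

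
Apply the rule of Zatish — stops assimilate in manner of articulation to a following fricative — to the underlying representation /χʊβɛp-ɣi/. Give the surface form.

[χʊβɛɸɣi]

The rule targets /p/ (voiceless bilabial stop), which sits before the trigger /ɣ/ (fricative).
The voiceless bilabial fricative is [ɸ], so /p/ → [ɸ].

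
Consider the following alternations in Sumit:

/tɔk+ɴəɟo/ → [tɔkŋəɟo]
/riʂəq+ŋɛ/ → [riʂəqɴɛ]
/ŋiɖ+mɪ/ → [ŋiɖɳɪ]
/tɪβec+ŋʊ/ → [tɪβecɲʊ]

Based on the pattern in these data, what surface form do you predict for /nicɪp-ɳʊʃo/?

The data show progressive place assimilation: /ɴ/ → [ŋ] after /k/; /ŋ/ → [ɴ] after /q/; /m/ → [ɳ] after /ɖ/; /ŋ/ → [ɲ] after /c/. In each pair only place changes, matching the preceding consonant, while manner and voice stay constant.
The rule targets /ɳ/ (voiced retroflex nasal), which sits after the trigger /p/ (bilabial).
The voiced bilabial nasal is [m], so /ɳ/ → [m].

[nicɪpmʊʃo]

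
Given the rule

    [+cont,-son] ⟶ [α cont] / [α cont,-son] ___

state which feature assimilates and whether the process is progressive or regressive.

The rule copies [cont] (continuancy) from the environment onto the target fricatives; since [±cont] encodes the stop/fricative manner contrast, the assimilating dimension is manner.
Since the environment is written before the underscore, the trigger precedes the target; the direction is progressive.

progressive manner assimilation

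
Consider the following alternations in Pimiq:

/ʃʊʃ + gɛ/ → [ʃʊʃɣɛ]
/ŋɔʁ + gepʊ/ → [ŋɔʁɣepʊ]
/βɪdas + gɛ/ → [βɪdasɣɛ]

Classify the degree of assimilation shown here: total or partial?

partial assimilation

The segment that alternates is /g/, which surfaces as [ɣ] when adjacent to /ʃ/.
The change stop → fricative matches the manner of the preceding /ʃ/, identifying this as manner assimilation.
Place and voice are unchanged, so the assimilation is partial, not total.
The other alternating forms pattern the same way: /g/ → [ɣ] after /ʁ/ (stop → fricative, matching a fricative); /g/ → [ɣ] after /s/ (stop → fricative, matching a fricative) — only manner changes, and always toward the preceding segment.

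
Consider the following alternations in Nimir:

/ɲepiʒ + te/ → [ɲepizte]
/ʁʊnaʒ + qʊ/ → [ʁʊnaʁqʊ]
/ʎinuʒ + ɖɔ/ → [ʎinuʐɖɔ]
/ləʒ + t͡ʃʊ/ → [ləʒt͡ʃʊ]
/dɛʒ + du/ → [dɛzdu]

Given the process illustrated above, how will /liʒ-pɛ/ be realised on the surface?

The data show regressive place assimilation: /ʒ/ → [z] before /t/; /ʒ/ → [ʁ] before /q/; /ʒ/ → [ʐ] before /ɖ/; /ʒ/ → [z] before /d/. In each pair only place changes, matching the following consonant, while manner and voice stay constant.
Nothing changes in [ləʒt͡ʃʊ]: there the adjacent consonants already agree in place (/ʒ/ and /t͡ʃ/ are both postalveolar), so this form is consistent with the same rule.
The rule targets /ʒ/ (voiced postalveolar fricative), which sits before the trigger /p/ (bilabial).
The voiced bilabial fricative is [β], so /ʒ/ → [β].

[liβpɛ]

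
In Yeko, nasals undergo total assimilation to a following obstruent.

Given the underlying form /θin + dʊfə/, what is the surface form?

[θiddʊfə]

/n/ is the segment targeted by the rule; it sits immediately before /d/, so it assimilates completely and surfaces as [d].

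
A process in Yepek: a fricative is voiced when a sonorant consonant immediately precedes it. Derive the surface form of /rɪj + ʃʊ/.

The rule targets /ʃ/ (voiceless postalveolar fricative), which sits after the trigger /j/ (voiced).
Changing only its voicing to voiced gives [ʒ] — the voiced postalveolar fricative.

[rɪjʒʊ]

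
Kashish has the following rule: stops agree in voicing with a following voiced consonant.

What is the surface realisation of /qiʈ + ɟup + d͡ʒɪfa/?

[qiɖɟubd͡ʒɪfa]

The rule targets /ʈ/ (voiceless retroflex stop), which sits before the trigger /ɟ/ (voiced).
Changing only its voicing to voiced gives [ɖ] — the voiced retroflex stop.
At the second juncture, /p/ likewise becomes [b] adjacent to /d͡ʒ/.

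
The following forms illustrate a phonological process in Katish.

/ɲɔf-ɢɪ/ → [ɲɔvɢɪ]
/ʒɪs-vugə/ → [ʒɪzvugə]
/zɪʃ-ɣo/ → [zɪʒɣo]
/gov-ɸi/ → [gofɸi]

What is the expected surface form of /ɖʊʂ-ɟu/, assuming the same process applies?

The data show regressive voicing assimilation: /f/ → [v] before /ɢ/; /s/ → [z] before /v/; /ʃ/ → [ʒ] before /ɣ/; /v/ → [f] before /ɸ/. In each pair only voicing changes, matching the following consonant, while place and manner stay constant.
The rule targets /ʂ/ (voiceless retroflex fricative), which sits before the trigger /ɟ/ (voiced).
A voiced retroflex fricative is [ʐ], so the surface segment is [ʐ].

[ɖʊʐɟu]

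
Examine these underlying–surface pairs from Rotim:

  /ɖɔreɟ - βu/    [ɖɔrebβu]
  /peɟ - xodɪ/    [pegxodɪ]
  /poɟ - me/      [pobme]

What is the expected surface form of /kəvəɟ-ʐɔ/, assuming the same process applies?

The data show regressive place assimilation: /ɟ/ → [b] before /β/; /ɟ/ → [g] before /x/; /ɟ/ → [b] before /m/. In each pair only place changes, matching the following consonant, while manner and voice stay constant.
The rule targets /ɟ/ (voiced palatal stop), which sits before the trigger /ʐ/ (retroflex).
The voiced retroflex stop is [ɖ], so /ɟ/ → [ɖ].

[kəvəɖʐɔ]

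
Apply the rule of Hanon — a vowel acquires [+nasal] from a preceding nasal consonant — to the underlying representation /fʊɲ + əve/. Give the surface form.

[fʊɲə̃ve]

The vowel /ə/ is adjacent to the preceding nasal /ɲ/, so it acquires [+nasal] and surfaces as [ə̃].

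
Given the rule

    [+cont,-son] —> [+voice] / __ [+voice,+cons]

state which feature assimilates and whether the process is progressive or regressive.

regressive voicing assimilation

The structural change is [+voice], and the conditioning segment [+voice,+cons] (a voiced consonant) is itself voiced, so the target comes to share the voicing of its neighbour — voicing assimilation.
The conditioning segment sits to the right of the focus bar, meaning the trigger follows the segment that changes — regressive assimilation.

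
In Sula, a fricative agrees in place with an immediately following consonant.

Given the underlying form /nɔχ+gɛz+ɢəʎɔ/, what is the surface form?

[nɔxgɛʁɢəʎɔ]

/χ/ is a voiceless uvular fricative. The following trigger /g/ is velar, so /χ/ must become velar as well.
A voiceless velar fricative is [x], so the surface segment is [x].
The same rule applies at the second boundary: /z/ → [ʁ] next to /ɢ/.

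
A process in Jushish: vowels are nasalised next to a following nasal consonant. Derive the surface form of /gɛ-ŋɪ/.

[gɛ̃ŋɪ]

/ɛ/ sits next to the nasal /ŋ/ and is therefore nasalised to [ɛ̃].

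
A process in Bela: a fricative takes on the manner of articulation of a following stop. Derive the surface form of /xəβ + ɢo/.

[xəbɢo]

The rule targets /β/ (voiced bilabial fricative), which sits before the trigger /ɢ/ (stop).
A voiced bilabial stop is [b], so the surface segment is [b].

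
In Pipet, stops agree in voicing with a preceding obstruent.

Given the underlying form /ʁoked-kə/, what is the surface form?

[ʁokedgə]

The rule targets /k/ (voiceless velar stop), which sits after the trigger /d/ (voiced).
Changing only its voicing to voiced gives [g] — the voiced velar stop.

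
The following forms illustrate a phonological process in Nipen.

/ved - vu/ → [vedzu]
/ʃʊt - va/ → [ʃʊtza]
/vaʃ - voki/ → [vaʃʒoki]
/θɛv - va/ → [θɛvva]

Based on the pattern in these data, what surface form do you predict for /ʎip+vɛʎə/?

The data show progressive place assimilation: /v/ → [z] after /d/; /v/ → [z] after /t/; /v/ → [ʒ] after /ʃ/. In each pair only place changes, matching the preceding consonant, while manner and voice stay constant.
No alternation appears in [θɛvva]: there the adjacent consonants already agree in place (/v/ and /v/ are both labiodental), so this form is consistent with the same rule.
/v/ is a voiced labiodental fricative. The preceding trigger /p/ is bilabial, so /v/ must become bilabial as well.
Changing only its place to bilabial gives [β] — the voiced bilabial fricative.

[ʎipβɛʎə]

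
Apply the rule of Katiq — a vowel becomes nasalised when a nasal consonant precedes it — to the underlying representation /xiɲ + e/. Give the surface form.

/e/ sits next to the nasal /ɲ/ and is therefore nasalised to [ẽ].

[xiɲẽ]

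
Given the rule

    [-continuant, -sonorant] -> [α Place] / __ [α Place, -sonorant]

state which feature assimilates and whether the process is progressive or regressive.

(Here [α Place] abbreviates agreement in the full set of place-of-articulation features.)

The rule copies the place features (abbreviated [Place]) from the environment onto the target, so the assimilating feature is place.
The conditioning segment sits to the right of the focus bar, meaning the trigger follows the segment that changes — regressive assimilation.

regressive place assimilation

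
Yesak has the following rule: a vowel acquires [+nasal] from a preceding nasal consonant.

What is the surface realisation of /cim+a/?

The vowel /a/ is adjacent to the preceding nasal /m/, so it acquires [+nasal] and surfaces as [ã].

[cimã]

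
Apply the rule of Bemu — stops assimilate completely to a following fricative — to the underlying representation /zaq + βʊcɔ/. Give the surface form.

/q/ is the segment targeted by the rule; it sits immediately before /β/, so it assimilates completely and surfaces as [β].

[zaββʊcɔ]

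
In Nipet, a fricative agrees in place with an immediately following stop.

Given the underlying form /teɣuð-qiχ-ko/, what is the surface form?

[teɣuʁqixko]

The rule targets /ð/ (voiced dental fricative), which sits before the trigger /q/ (uvular).
The voiced uvular fricative is [ʁ], so /ð/ → [ʁ].
At the second juncture, /χ/ likewise becomes [x] adjacent to /k/.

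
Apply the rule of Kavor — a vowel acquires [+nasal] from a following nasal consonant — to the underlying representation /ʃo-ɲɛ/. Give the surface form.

The vowel /o/ is adjacent to the following nasal /ɲ/, so it acquires [+nasal] and surfaces as [õ].

[ʃõɲɛ]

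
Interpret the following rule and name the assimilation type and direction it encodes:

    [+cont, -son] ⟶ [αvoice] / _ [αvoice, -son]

regressive voicing assimilation

The rule copies [voice] from the environment onto the target, so the assimilating feature is voicing.
The conditioning segment sits to the right of the focus bar, meaning the trigger follows the segment that changes — regressive assimilation.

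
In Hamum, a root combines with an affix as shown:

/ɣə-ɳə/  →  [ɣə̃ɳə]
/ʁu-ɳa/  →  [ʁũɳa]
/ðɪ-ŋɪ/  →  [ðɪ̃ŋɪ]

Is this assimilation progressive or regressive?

regressive

The vowel /ə/ surfaces as nasalised [ə̃] next to the following nasal /ɳ/ — it has acquired the [+nasal] feature of its neighbour.
Likewise in the remaining data: /u/ → [ũ] before /ɳ/; /ɪ/ → [ɪ̃] before /ŋ/ — each time a vowel is nasalised next to a following nasal.
Because the conditioning nasal is to the right of the vowel that changes, the process is regressive (anticipatory).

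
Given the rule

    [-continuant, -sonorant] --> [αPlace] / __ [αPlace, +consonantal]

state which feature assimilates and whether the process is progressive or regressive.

regressive place assimilation

The rule copies the place features (abbreviated [Place]) from the environment onto the target, so the assimilating feature is place.
The conditioning segment sits to the right of the focus bar, meaning the trigger follows the segment that changes — regressive assimilation.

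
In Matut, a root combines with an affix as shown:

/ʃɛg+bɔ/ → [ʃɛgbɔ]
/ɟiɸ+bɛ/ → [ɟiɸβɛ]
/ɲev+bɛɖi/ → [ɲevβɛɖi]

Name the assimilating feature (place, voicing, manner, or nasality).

Comparing underlying and surface forms, /b/ → [β] is the alternation; the neighbouring /ɸ/ is constant.
/b/ is a stop while /ɸ/ is a fricative; the output [β] is a fricative, matching the trigger — so the feature that spreads is manner.
The other alternating form patterns the same way: /b/ → [β] after /v/ (stop → fricative, matching a fricative) — only manner changes, and always toward the preceding segment.
Nothing changes in [ʃɛgbɔ]: there the adjacent consonants already agree in manner (/b/ and /g/ are both stops), so this form is consistent with the same rule.

manner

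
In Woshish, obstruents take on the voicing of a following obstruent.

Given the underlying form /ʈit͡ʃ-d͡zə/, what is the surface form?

[ʈid͡ʒd͡zə]

/t͡ʃ/ is a voiceless postalveolar affricate. The following trigger /d͡z/ is voiced, so /t͡ʃ/ must become voiced as well.
A voiced postalveolar affricate is [d͡ʒ], so the surface segment is [d͡ʒ].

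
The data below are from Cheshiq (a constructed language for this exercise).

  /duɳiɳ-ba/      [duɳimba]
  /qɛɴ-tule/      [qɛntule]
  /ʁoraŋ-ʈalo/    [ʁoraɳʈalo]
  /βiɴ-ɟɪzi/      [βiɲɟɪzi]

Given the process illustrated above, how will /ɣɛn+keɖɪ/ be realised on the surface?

The data show regressive place assimilation: /ɳ/ → [m] before /b/; /ɴ/ → [n] before /t/; /ŋ/ → [ɳ] before /ʈ/; /ɴ/ → [ɲ] before /ɟ/. In each pair only place changes, matching the following consonant, while manner and voice stay constant.
/n/ is a voiced alveolar nasal. The following trigger /k/ is velar, so /n/ must become velar as well.
The voiced velar nasal is [ŋ], so /n/ → [ŋ].

[ɣɛŋkeɖɪ]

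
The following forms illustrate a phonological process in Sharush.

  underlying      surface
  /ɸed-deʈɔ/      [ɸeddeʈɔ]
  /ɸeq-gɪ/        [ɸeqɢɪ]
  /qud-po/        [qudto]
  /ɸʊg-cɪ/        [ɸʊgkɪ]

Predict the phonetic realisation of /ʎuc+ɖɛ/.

[ʎucɟɛ]

The data show progressive place assimilation: /g/ → [ɢ] after /q/; /p/ → [t] after /d/; /c/ → [k] after /g/. In each pair only place changes, matching the preceding consonant, while manner and voice stay constant.
No alternation appears in [ɸeddeʈɔ]: there the adjacent consonants already agree in place (/d/ and /d/ are both alveolar), so this form is consistent with the same rule.
/ɖ/ is a voiced retroflex stop. The preceding trigger /c/ is palatal, so /ɖ/ must become palatal as well.
A voiced palatal stop is [ɟ], so the surface segment is [ɟ].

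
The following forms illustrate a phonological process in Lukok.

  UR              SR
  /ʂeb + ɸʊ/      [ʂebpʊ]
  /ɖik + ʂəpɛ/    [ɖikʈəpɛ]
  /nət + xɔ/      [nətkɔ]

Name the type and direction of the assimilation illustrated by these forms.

progressive manner assimilation

Comparing underlying and surface forms, /ɸ/ → [p] is the alternation; the neighbouring /b/ is constant.
/ɸ/ is a fricative while /b/ is a stop; the output [p] is a stop, matching the trigger — so the feature that spreads is manner.
Place and voice are unchanged, so the assimilation is partial, not total.
Checking the remaining alternations: /ʂ/ → [ʈ] after /k/ (fricative → stop, matching a stop); /x/ → [k] after /t/ (fricative → stop, matching a stop) — only manner changes, and always toward the preceding segment.
The trigger is the preceding segment, so the direction is progressive (perseverative).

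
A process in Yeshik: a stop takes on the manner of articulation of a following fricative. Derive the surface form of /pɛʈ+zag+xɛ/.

/ʈ/ is a voiceless retroflex stop. The following trigger /z/ is a fricative, so /ʈ/ must become a fricative as well.
A voiceless retroflex fricative is [ʂ], so the surface segment is [ʂ].
At the second juncture, /g/ likewise becomes [ɣ] adjacent to /x/.

[pɛʂzaɣxɛ]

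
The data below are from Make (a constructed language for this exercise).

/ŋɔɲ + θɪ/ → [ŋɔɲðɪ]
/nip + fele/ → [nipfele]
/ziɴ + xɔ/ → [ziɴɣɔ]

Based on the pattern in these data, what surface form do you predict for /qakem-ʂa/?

[qakemʐa]

The data show progressive voicing assimilation: /θ/ → [ð] after /ɲ/; /x/ → [ɣ] after /ɴ/. In each pair only voicing changes, matching the preceding consonant, while place and manner stay constant.
Nothing changes in [nipfele]: there the adjacent consonants already agree in voicing (/f/ and /p/ are both voiceless), so this form is consistent with the same rule.
The rule targets /ʂ/ (voiceless retroflex fricative), which sits after the trigger /m/ (voiced).
The voiced retroflex fricative is [ʐ], so /ʂ/ → [ʐ].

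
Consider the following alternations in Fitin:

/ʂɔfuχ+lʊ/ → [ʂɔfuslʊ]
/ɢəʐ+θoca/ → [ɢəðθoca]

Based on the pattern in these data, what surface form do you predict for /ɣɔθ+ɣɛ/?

[ɣɔxɣɛ]

The data show regressive place assimilation: /χ/ → [s] before /l/; /ʐ/ → [ð] before /θ/. In each pair only place changes, matching the following consonant, while manner and voice stay constant.
The rule targets /θ/ (voiceless dental fricative), which sits before the trigger /ɣ/ (velar).
The voiceless velar fricative is [x], so /θ/ → [x].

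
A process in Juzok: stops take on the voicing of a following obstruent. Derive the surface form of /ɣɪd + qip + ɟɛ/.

The rule targets /d/ (voiced alveolar stop), which sits before the trigger /q/ (voiceless).
Changing only its voicing to voiceless gives [t] — the voiceless alveolar stop.
The same rule applies at the second boundary: /p/ → [b] next to /ɟ/.

[ɣɪtqibɟɛ]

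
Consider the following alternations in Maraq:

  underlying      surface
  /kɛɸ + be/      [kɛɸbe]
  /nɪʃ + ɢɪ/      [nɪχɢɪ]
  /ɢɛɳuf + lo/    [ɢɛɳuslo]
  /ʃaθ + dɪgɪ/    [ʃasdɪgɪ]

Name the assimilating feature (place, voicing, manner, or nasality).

place

The segment that alternates is /ʃ/, which surfaces as [χ] when adjacent to /ɢ/.
/ʃ/ is postalveolar while /ɢ/ is uvular; the output [χ] is uvular, matching the trigger — so the feature that spreads is place.
The other alternating forms pattern the same way: /f/ → [s] before /l/ (labiodental → alveolar, matching alveolar); /θ/ → [s] before /d/ (dental → alveolar, matching alveolar) — only place changes, and always toward the following segment.
No alternation appears in [kɛɸbe]: there the adjacent consonants already agree in place (/ɸ/ and /b/ are both bilabial), so this form is consistent with the same rule.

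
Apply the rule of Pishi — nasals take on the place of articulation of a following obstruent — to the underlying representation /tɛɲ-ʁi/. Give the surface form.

[tɛɴʁi]

The rule targets /ɲ/ (voiced palatal nasal), which sits before the trigger /ʁ/ (uvular).
The voiced uvular nasal is [ɴ], so /ɲ/ → [ɴ].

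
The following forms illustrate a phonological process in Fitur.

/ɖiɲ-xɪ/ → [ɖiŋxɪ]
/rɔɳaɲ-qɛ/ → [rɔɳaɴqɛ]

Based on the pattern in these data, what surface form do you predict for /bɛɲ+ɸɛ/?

The data show regressive place assimilation: /ɲ/ → [ŋ] before /x/; /ɲ/ → [ɴ] before /q/. In each pair only place changes, matching the following consonant, while manner and voice stay constant.
/ɲ/ is a voiced palatal nasal. The following trigger /ɸ/ is bilabial, so /ɲ/ must become bilabial as well.
A voiced bilabial nasal is [m], so the surface segment is [m].

[bɛmɸɛ]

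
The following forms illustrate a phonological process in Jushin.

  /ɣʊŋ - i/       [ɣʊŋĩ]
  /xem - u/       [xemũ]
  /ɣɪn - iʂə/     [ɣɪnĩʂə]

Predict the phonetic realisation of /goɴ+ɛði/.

[goɴɛ̃ði]

The data show progressive nasality assimilation (vowel nasalisation): /i/ → [ĩ] after /ŋ/; /u/ → [ũ] after /m/; /i/ → [ĩ] after /n/ — a vowel is nasalised by an immediately preceding nasal consonant.
The vowel /ɛ/ is adjacent to the preceding nasal /ɴ/, so it acquires [+nasal] and surfaces as [ɛ̃].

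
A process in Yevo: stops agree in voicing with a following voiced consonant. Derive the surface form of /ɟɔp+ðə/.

The rule targets /p/ (voiceless bilabial stop), which sits before the trigger /ð/ (voiced).
The voiced bilabial stop is [b], so /p/ → [b].

[ɟɔbðə]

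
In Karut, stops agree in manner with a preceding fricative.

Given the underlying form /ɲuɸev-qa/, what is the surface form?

/q/ is a voiceless uvular stop. The preceding trigger /v/ is a fricative, so /q/ must become a fricative as well.
A voiceless uvular fricative is [χ], so the surface segment is [χ].

[ɲuɸevχa]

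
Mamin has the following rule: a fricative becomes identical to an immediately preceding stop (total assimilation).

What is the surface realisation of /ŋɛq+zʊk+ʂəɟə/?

[ŋɛqqʊkkəɟə]

/z/ is the segment targeted by the rule; it sits immediately after /q/, so it assimilates completely and surfaces as [q].
The same rule applies at the second boundary: /ʂ/ → [k] next to /k/.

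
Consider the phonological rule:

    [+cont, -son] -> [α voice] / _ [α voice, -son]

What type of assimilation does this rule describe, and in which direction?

The shared variable α links the value of [voice] on the target to the same value on the neighbouring segment, so voicing is the feature that assimilates.
The conditioning segment sits to the right of the focus bar, meaning the trigger follows the segment that changes — regressive assimilation.

regressive voicing assimilation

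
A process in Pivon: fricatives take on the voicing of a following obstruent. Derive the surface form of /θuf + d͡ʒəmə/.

/f/ is a voiceless labiodental fricative. The following trigger /d͡ʒ/ is voiced, so /f/ must become voiced as well.
Changing only its voicing to voiced gives [v] — the voiced labiodental fricative.

[θuvd͡ʒəmə]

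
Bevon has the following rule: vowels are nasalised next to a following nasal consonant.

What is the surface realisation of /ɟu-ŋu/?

/u/ sits next to the nasal /ŋ/ and is therefore nasalised to [ũ].

[ɟũŋu]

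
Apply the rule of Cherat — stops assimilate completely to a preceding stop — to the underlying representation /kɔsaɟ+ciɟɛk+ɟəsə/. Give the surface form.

[kɔsaɟɟiɟɛkkəsə]

/c/ is the segment targeted by the rule; it sits immediately after /ɟ/, so it assimilates completely and surfaces as [ɟ].
At the second juncture, /ɟ/ likewise becomes [k] adjacent to /k/.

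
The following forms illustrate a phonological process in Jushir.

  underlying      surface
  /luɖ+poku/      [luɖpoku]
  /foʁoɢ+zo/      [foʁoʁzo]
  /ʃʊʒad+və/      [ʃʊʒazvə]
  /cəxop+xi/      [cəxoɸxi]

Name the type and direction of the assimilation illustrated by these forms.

regressive manner assimilation

Comparing underlying and surface forms, /ɢ/ → [ʁ] is the alternation; the neighbouring /z/ is constant.
/ɢ/ is a stop while /z/ is a fricative; the output [ʁ] is a fricative, matching the trigger — so the feature that spreads is manner.
Place and voice are unchanged, so the assimilation is partial, not total.
The same holds elsewhere in the data: /d/ → [z] before /v/ (stop → fricative, matching a fricative); /p/ → [ɸ] before /x/ (stop → fricative, matching a fricative) — only manner changes, and always toward the following segment.
Nothing changes in [luɖpoku]: there the adjacent consonants already agree in manner (/ɖ/ and /p/ are both stops), so this form is consistent with the same rule.
The trigger is the following segment, so the direction is regressive (anticipatory).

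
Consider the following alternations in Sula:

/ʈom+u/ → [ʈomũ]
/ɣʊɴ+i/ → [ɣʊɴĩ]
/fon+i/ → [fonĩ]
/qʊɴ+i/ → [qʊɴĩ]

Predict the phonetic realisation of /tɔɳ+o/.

The data show progressive nasality assimilation (vowel nasalisation): /u/ → [ũ] after /m/; /i/ → [ĩ] after /ɴ/; /i/ → [ĩ] after /n/ — a vowel is nasalised by an immediately preceding nasal consonant.
The vowel /o/ is adjacent to the preceding nasal /ɳ/, so it acquires [+nasal] and surfaces as [õ].

[tɔɳõ]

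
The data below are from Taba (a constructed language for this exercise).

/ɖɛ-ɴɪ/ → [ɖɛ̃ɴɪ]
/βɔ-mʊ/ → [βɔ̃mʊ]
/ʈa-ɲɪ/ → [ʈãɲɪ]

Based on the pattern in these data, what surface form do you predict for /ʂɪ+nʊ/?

[ʂɪ̃nʊ]

The data show regressive nasality assimilation (vowel nasalisation): /ɛ/ → [ɛ̃] before /ɴ/; /ɔ/ → [ɔ̃] before /m/; /a/ → [ã] before /ɲ/ — a vowel is nasalised by an immediately following nasal consonant.
/ɪ/ sits next to the nasal /n/ and is therefore nasalised to [ɪ̃].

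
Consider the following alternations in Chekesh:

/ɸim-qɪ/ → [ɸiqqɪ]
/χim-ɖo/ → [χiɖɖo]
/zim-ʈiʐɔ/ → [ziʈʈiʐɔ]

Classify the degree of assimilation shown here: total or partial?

Underlying /m/ is realised as [q] next to /q/; /q/ itself does not change.
The output [q] is identical to the trigger /q/ — every feature (place, manner, voicing) has been copied — so this is total assimilation.
The other forms behave the same way: /m/ → [ɖ] before /ɖ/; /m/ → [ʈ] before /ʈ/ — in each case the output is a copy of the following consonant.

total assimilation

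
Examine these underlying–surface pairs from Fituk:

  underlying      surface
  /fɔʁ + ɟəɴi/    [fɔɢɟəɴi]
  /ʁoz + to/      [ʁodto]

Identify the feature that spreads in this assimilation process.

manner

The segment that alternates is /ʁ/, which surfaces as [ɢ] when adjacent to /ɟ/.
The change fricative → stop matches the manner of the following /ɟ/, identifying this as manner assimilation.
The other alternating form patterns the same way: /z/ → [d] before /t/ (fricative → stop, matching a stop) — only manner changes, and always toward the following segment.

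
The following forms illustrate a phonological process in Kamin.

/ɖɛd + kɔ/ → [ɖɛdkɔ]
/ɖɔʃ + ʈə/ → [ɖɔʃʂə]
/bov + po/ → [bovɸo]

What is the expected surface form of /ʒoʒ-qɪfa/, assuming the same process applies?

[ʒoʒχɪfa]

The data show progressive manner assimilation: /ʈ/ → [ʂ] after /ʃ/; /p/ → [ɸ] after /v/. In each pair only manner changes, matching the preceding consonant, while place and voice stay constant.
Nothing changes in [ɖɛdkɔ]: there the adjacent consonants already agree in manner (/k/ and /d/ are both stops), so this form is consistent with the same rule.
/q/ is a voiceless uvular stop. The preceding trigger /ʒ/ is a fricative, so /q/ must become a fricative as well.
Changing only its manner to fricative gives [χ] — the voiceless uvular fricative.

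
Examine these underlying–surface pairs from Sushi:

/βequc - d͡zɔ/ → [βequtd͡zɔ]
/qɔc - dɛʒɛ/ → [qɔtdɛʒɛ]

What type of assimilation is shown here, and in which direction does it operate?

Comparing underlying and surface forms, /c/ → [t] is the alternation; the neighbouring /d͡z/ is constant.
/c/ is palatal while /d͡z/ is alveolar; the output [t] is alveolar, matching the trigger — so the feature that spreads is place.
Manner and voice are unchanged, so the assimilation is partial, not total.
The other alternating form patterns the same way: /c/ → [t] before /d/ (palatal → alveolar, matching alveolar) — only place changes, and always toward the following segment.
The trigger is the following segment, so the direction is regressive (anticipatory).

regressive place assimilation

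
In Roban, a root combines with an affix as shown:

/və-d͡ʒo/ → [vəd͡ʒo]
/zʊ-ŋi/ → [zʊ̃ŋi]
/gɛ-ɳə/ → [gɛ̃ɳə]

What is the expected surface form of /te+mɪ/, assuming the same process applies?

The data show regressive nasality assimilation (vowel nasalisation): /ʊ/ → [ʊ̃] before /ŋ/; /ɛ/ → [ɛ̃] before /ɳ/ — a vowel is nasalised by an immediately following nasal consonant.
No change occurs in [vəd͡ʒo] because the vowel at the boundary is adjacent to an oral consonant, not a nasal (/ə/ next to /d͡ʒ/).
/e/ sits next to the nasal /m/ and is therefore nasalised to [ẽ].

[tẽmɪ]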